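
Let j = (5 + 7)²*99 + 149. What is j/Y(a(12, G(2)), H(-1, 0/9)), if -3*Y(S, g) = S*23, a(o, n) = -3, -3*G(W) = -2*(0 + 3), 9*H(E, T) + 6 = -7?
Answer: 14405/23 ≈ 626.30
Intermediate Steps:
H(E, T) = -13/9 (H(E, T) = -⅔ + (⅑)*(-7) = -⅔ - 7/9 = -13/9)
G(W) = 2 (G(W) = -(-2)*(0 + 3)/3 = -(-2)*3/3 = -⅓*(-6) = 2)
Y(S, g) = -23*S/3 (Y(S, g) = -S*23/3 = -23*S/3)
j = 14405 (j = 12²*99 + 149 = 144*99 + 149 = 14256 + 149 = 14405)
j/Y(a(12, G(2)), H(-1, 0/9)) = 14405/((-23/3*(-3))) = 14405/23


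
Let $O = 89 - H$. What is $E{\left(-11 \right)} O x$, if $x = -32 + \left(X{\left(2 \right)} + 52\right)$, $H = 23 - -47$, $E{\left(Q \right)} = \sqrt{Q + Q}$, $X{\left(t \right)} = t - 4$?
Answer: $342 i \sqrt{22} \approx 1604.1 i$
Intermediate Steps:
$X{\left(t \right)} = -4 + t$
$E{\left(Q \right)} = \sqrt{2} \sqrt{Q}$ ($E{\left(Q \right)} = \sqrt{2 Q} = \sqrt{2} \sqrt{Q}$)
$H = 70$ ($H = 23 + 47 = 70$)
$x = 18$ ($x = -32 + \left(\left(-4 + 2\right) + 52\right) = -32 + \left(-2 + 52\right) = -32 + 50 = 18$)
$O = 19$ ($O = 89 - 70 = 19$)
$E{\left(-11 \right)} O x = \sqrt{2} \sqrt{-11} \cdot 19 \cdot 18 = \sqrt{2} i \sqrt{11} \cdot 19 \cdot 18 = i \sqrt{22} \cdot 19 \cdot 18 = 19 i \sqrt{22} \cdot 18 = 342 i \sqrt{22}$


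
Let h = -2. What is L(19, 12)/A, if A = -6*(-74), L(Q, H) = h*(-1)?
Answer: 1/222 ≈ 0.0045045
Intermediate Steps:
L(Q, H) = 2 (L(Q, H) = -2*(-1) = 2)
A = 444
L(19, 12)/A = 2/444 = 2*(1/444) = 1/222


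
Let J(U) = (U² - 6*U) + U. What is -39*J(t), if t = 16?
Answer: -6864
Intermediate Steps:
J(U) = U² - 5*U
-39*J(t) = -624*(-5 + 16) = -624*11 = -39*176 = -6864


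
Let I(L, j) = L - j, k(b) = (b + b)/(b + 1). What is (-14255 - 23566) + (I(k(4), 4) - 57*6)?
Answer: -190827/5 ≈ -38165.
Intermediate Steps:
k(b) = 2*b/(1 + b) (k(b) = (2*b)/(1 + b) = 2*b/(1 + b))
(-14255 - 23566) + (I(k(4), 4) - 57*6) = (-14255 - 23566) + ((2*4/(1 + 4) - 1*4) - 57*6) = -37821 + ((2*4/5 - 4) - 342) = -37821 + ((2*4*(⅕) - 4) - 342) = -37821 + ((8/5 - 4) - 342) = -37821 + (-12/5 - 342) = -37821 - 1722/5 = -190827/5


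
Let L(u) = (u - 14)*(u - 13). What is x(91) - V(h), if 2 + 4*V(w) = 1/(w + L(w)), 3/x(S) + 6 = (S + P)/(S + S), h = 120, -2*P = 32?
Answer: -573439/15542472 ≈ -0.036895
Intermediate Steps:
P = -16 (P = -½*32 = -16)
x(S) = 3/(-6 + (-16 + S)/(2*S)) (x(S) = 3/(-6 + (S - 16)/(S + S)) = 3/(-6 + (-16 + S)/((2*S))) = 3/(-6 + (-16 + S)*(1/(2*S))) = 3/(-6 + (-16 + S)/(2*S)))
L(u) = (-14 + u)*(-13 + u)
V(w) = -½ + 1/(4*(182 + w² - 26*w)) (V(w) = -½ + 1/(4*(w + (182 + w² - 27*w))) = -½ + 1/(4*(182 + w² - 26*w)))
x(91) - V(h) = -6*91/(16 + 11*91) - (-363 - 2*120² + 52*120)/(4*(182 + 120² - 26*120)) = -6*91/(16 + 1001) - (-363 - 2*14400 + 6240)/(4*(182 + 14400 - 3120)) = -6*91/1017 - (-363 - 28800 + 6240)/(4*11462) = -6*91*1/1017 - (-22923)/(4*11462) = -182/339 - 1*(-22923/45848) = -182/339 + 22923/45848 = -573439/15542472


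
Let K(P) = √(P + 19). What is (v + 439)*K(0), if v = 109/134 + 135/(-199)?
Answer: 11709975*√19/26666 ≈ 1914.1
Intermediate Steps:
K(P) = √(19 + P)
v = 3601/26666 (v = 109*(1/134) + 135*(-1/199) = 109/134 - 135/199 = 3601/26666 ≈ 0.13504)
(v + 439)*K(0) = (3601/26666 + 439)*√(19 + 0) = 11709975*√19/26666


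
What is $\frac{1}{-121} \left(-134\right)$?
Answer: $\frac{134}{121} \approx 1.1074$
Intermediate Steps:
$\frac{1}{-121} \left(-134\right) = \left(- \frac{1}{121}\right) \left(-134\right) = \frac{134}{121}$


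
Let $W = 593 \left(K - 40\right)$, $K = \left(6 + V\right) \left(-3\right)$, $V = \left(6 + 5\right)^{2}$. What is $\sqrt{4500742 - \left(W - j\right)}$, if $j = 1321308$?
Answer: $\sqrt{6071703} \approx 2464.1$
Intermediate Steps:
$V = 121$ ($V = 11^{2} = 121$)
$K = -381$ ($K = \left(6 + 121\right) \left(-3\right) = 127 \left(-3\right) = -381$)
$W = -249653$ ($W = 593 \left(-381 - 40\right) = 593 \left(-421\right) = -249653$)
$\sqrt{4500742 - \left(W - j\right)} = \sqrt{4500742 + \left(1321308 - -249653\right)} = \sqrt{4500742 + \left(1321308 + 249653\right)} = \sqrt{4500742 + 1570961} = \sqrt{6071703}$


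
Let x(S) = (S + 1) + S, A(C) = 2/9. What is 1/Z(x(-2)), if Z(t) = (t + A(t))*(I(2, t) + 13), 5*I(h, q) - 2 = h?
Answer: -3/115 ≈ -0.026087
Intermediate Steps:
I(h, q) = ⅖ + h/5
A(C) = 2/9 (A(C) = 2*(⅑) = 2/9)
x(S) = 1 + 2*S (x(S) = (1 + S) + S = 1 + 2*S)
Z(t) = 46/15 + 69*t/5 (Z(t) = (t + 2/9)*((⅖ + (⅕)*2) + 13) = (2/9 + t)*((⅖ + ⅖) + 13) = (2/9 + t)*(⅘ + 13) = (2/9 + t)*(69/5) = 46/15 + 69*t/5)
1/Z(x(-2)) = 1/(46/15 + 69*(1 + 2*(-2))/5) = 1/(46/15 + 69*(1 - 4)/5) = 1/(46/15 + (69/5)*(-3)) = 1/(46/15 - 207/5) = 1/(-115/3) = -3/115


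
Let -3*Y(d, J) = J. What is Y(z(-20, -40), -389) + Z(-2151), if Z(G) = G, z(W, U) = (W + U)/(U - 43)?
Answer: -6064/3 ≈ -2021.3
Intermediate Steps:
z(W, U) = (U + W)/(-43 + U)
Y(d, J) = -J/3
Y(z(-20, -40), -389) + Z(-2151) = -1/3*(-389) - 2151 = 389/3 - 2151 = -6064/3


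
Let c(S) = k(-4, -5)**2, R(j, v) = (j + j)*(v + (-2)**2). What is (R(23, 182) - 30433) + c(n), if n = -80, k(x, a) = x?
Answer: -21861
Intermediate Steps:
R(j, v) = 2*j*(4 + v) (R(j, v) = (2*j)*(v + 4) = (2*j)*(4 + v) = 2*j*(4 + v))
c(S) = 16 (c(S) = (-4)**2 = 16)
(R(23, 182) - 30433) + c(n) = (2*23*(4 + 182) - 30433) + 16 = (2*23*186 - 30433) + 16 = (8556 - 30433) + 16 = -21877 + 16 = -21861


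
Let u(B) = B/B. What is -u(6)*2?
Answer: -2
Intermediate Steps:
u(B) = 1
-u(6)*2 = -1*1*2 = -1*2 = -2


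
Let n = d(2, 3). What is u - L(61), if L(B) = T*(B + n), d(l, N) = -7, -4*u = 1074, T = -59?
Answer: 5835/2 ≈ 2917.5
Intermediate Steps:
u = -537/2 (u = -1/4*1074 = -537/2 ≈ -268.50)
n = -7
L(B) = 413 - 59*B (L(B) = -59*(B - 7) = -59*(-7 + B) = 413 - 59*B)
u - L(61) = -537/2 - (413 - 59*61) = -537/2 - (413 - 3599) = -537/2 - 1*(-3186) = -537/2 + 3186 = 5835/2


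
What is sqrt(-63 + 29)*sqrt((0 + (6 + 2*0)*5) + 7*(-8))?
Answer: -2*sqrt(221) ≈ -29.732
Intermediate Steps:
sqrt(-63 + 29)*sqrt((0 + (6 + 2*0)*5) + 7*(-8)) = sqrt(-34)*sqrt((0 + (6 + 0)*5) - 56) = (I*sqrt(34))*sqrt((0 + 6*5) - 56) = (I*sqrt(34))*sqrt((0 + 30) - 56) = (I*sqrt(34))*sqrt(30 - 56) = (I*sqrt(34))*sqrt(-26) = (I*sqrt(34))*(I*sqrt(26)) = -2*sqrt(221)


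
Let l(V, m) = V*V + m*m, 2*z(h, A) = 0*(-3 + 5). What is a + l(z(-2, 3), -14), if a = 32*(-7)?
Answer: -28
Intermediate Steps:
z(h, A) = 0 (z(h, A) = (0*(-3 + 5))/2 = (0*2)/2 = (1/2)*0 = 0)
l(V, m) = V**2 + m**2
a = -224
a + l(z(-2, 3), -14) = -224 + (0**2 + (-14)**2) = -224 + (0 + 196) = -224 + 196 = -28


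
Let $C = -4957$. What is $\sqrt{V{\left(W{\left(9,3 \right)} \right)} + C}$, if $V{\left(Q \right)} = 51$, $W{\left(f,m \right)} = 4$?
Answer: $i \sqrt{4906} \approx 70.043 i$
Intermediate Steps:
$\sqrt{V{\left(W{\left(9,3 \right)} \right)} + C} = \sqrt{51 - 4957} = \sqrt{-4906} = i \sqrt{4906}$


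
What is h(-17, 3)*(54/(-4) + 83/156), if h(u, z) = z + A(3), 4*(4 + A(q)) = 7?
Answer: -2023/208 ≈ -9.7260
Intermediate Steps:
A(q) = -9/4 (A(q) = -4 + (¼)*7 = -4 + 7/4 = -9/4)
h(u, z) = -9/4 + z (h(u, z) = z - 9/4 = -9/4 + z)
h(-17, 3)*(54/(-4) + 83/156) = (-9/4 + 3)*(54/(-4) + 83/156) = 3*(54*(-¼) + 83*(1/156))/4 = 3*(-27/2 + 83/156)/4 = (¾)*(-2023/156) = -2023/208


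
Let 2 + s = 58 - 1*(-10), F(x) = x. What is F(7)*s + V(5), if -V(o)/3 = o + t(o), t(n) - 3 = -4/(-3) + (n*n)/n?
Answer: 419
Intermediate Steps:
t(n) = 13/3 + n (t(n) = 3 + (-4/(-3) + (n*n)/n) = 3 + (-4*(-1/3) + n**2/n) = 3 + (4/3 + n) = 13/3 + n)
V(o) = -13 - 6*o (V(o) = -3*(o + (13/3 + o)) = -3*(13/3 + 2*o) = -13 - 6*o)
s = 66 (s = -2 + (58 - 1*(-10)) = -2 + (58 + 10) = -2 + 68 = 66)
F(7)*s + V(5) = 7*66 + (-13 - 6*5) = 462 + (-13 - 30) = 462 - 43 = 419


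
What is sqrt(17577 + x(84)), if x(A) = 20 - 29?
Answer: 12*sqrt(122) ≈ 132.54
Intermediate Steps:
x(A) = -9
sqrt(17577 + x(84)) = sqrt(17577 - 9) = sqrt(17568) = 12*sqrt(122)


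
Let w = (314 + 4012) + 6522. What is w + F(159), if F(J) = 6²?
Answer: 10884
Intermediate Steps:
F(J) = 36
w = 10848 (w = 4326 + 6522 = 10848)
w + F(159) = 10848 + 36 = 10884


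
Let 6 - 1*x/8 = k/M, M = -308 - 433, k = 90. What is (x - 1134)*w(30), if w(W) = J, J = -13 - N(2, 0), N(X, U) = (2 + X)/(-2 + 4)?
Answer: 4020030/247 ≈ 16275.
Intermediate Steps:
N(X, U) = 1 + X/2 (N(X, U) = (2 + X)/2 = (2 + X)*(1/2) = 1 + X/2)
M = -741
J = -15 (J = -13 - (1 + (1/2)*2) = -13 - (1 + 1) = -13 - 1*2 = -13 - 2 = -15)
w(W) = -15
x = 12096/247 (x = 48 - 720/(-741) = 48 - 720*(-1)/741 = 48 - 8*(-30/247) = 48 + 240/247 = 12096/247 ≈ 48.972)
(x - 1134)*w(30) = (12096/247 - 1134)*(-15) = -268002/247*(-15) = 4020030/247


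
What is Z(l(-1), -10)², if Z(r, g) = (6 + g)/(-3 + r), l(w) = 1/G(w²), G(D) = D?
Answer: 4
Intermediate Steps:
l(w) = w⁻² (l(w) = 1/(w²) = w⁻²)
Z(r, g) = (6 + g)/(-3 + r)
Z(l(-1), -10)² = ((6 - 10)/(-3 + (-1)⁻²))² = (-4/(-3 + 1))² = (-4/(-2))² = (-½*(-4))² = 2² = 4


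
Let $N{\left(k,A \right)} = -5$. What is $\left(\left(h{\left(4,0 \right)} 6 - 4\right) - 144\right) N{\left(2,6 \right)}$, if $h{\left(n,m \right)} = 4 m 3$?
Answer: $740$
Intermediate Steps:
$h{\left(n,m \right)} = 12 m$
$\left(\left(h{\left(4,0 \right)} 6 - 4\right) - 144\right) N{\left(2,6 \right)} = \left(\left(12 \cdot 0 \cdot 6 - 4\right) - 144\right) \left(-5\right) = \left(\left(0 \cdot 6 - 4\right) - 144\right) \left(-5\right) = \left(\left(0 - 4\right) - 144\right) \left(-5\right) = \left(-4 - 144\right) \left(-5\right) = \left(-148\right) \left(-5\right) = 740$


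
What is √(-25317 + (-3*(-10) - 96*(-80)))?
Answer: I*√17607 ≈ 132.69*I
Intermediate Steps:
√(-25317 + (-3*(-10) - 96*(-80))) = √(-25317 + (30 + 7680)) = √(-25317 + 7710) = √(-17607) = I*√17607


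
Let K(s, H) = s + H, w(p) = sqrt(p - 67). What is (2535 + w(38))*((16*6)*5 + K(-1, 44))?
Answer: 1325805 + 523*I*sqrt(29) ≈ 1.3258e+6 + 2816.4*I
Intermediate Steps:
w(p) = sqrt(-67 + p)
K(s, H) = H + s
(2535 + w(38))*((16*6)*5 + K(-1, 44)) = (2535 + sqrt(-67 + 38))*((16*6)*5 + (44 - 1)) = (2535 + sqrt(-29))*(96*5 + 43) = (2535 + I*sqrt(29))*(480 + 43) = (2535 + I*sqrt(29))*523 = 1325805 + 523*I*sqrt(29)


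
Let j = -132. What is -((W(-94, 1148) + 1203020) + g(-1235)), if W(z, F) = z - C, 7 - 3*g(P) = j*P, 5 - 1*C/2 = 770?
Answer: -3450355/3 ≈ -1.1501e+6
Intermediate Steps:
C = -1530 (C = 10 - 2*770 = 10 - 1540 = -1530)
g(P) = 7/3 + 44*P (g(P) = 7/3 - (-44)*P = 7/3 + 44*P)
W(z, F) = 1530 + z (W(z, F) = z - 1*(-1530) = z + 1530 = 1530 + z)
-((W(-94, 1148) + 1203020) + g(-1235)) = -(((1530 - 94) + 1203020) + (7/3 + 44*(-1235))) = -((1436 + 1203020) + (7/3 - 54340)) = -(1204456 - 163013/3) = -1*3450355/3 = -3450355/3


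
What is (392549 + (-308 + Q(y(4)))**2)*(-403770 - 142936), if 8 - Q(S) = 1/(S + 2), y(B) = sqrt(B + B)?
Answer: -527297663647/2 - 163738447*sqrt(2) ≈ -2.6388e+11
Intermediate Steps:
y(B) = sqrt(2)*sqrt(B) (y(B) = sqrt(2*B) = sqrt(2)*sqrt(B))
Q(S) = 8 - 1/(2 + S) (Q(S) = 8 - 1/(S + 2) = 8 - 1/(2 + S))
(392549 + (-308 + Q(y(4)))**2)*(-403770 - 142936) = (392549 + (-308 + (15 + 8*(sqrt(2)*sqrt(4)))/(2 + sqrt(2)*sqrt(4)))**2)*(-403770 - 142936) = (392549 + (-308 + (15 + 8*(sqrt(2)*2))/(2 + sqrt(2)*2))**2)*(-546706) = (392549 + (-308 + (15 + 8*(2*sqrt(2)))/(2 + 2*sqrt(2)))**2)*(-546706) = (392549 + (-308 + (15 + 16*sqrt(2))/(2 + 2*sqrt(2)))**2)*(-546706) = -214608893594 - 546706*(-308 + (15 + 16*sqrt(2))/(2 + 2*sqrt(2)))**2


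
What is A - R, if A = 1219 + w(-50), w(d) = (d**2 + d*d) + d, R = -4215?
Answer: 10384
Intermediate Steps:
w(d) = d + 2*d**2 (w(d) = (d**2 + d**2) + d = 2*d**2 + d = d + 2*d**2)
A = 6169 (A = 1219 - 50*(1 + 2*(-50)) = 1219 - 50*(1 - 100) = 1219 - 50*(-99) = 1219 + 4950 = 6169)
A - R = 6169 - 1*(-4215) = 6169 + 4215 = 10384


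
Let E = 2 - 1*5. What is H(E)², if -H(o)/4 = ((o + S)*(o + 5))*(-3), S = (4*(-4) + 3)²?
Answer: 15872256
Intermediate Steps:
E = -3 (E = 2 - 5 = -3)
S = 169 (S = (-16 + 3)² = (-13)² = 169)
H(o) = 12*(5 + o)*(169 + o) (H(o) = -4*(o + 169)*(o + 5)*(-3) = -4*(169 + o)*(5 + o)*(-3) = -4*(5 + o)*(169 + o)*(-3) = -(-12)*(5 + o)*(169 + o) = 12*(5 + o)*(169 + o))
H(E)² = (10140 + 12*(-3)² + 2088*(-3))² = (10140 + 12*9 - 6264)² = (10140 + 108 - 6264)² = 3984² = 15872256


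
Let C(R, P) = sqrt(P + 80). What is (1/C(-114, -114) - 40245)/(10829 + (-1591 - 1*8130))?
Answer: -40245/1108 - I*sqrt(34)/37672 ≈ -36.322 - 0.00015478*I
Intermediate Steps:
C(R, P) = sqrt(80 + P)
(1/C(-114, -114) - 40245)/(10829 + (-1591 - 1*8130)) = (1/(sqrt(80 - 114)) - 40245)/(10829 + (-1591 - 1*8130)) = (1/(sqrt(-34)) - 40245)/(10829 + (-1591 - 8130)) = (1/(I*sqrt(34)) - 40245)/(10829 - 9721) = (-I*sqrt(34)/34 - 40245)/1108 = (-40245 - I*sqrt(34)/34)*(1/1108) = -40245/1108 - I*sqrt(34)/37672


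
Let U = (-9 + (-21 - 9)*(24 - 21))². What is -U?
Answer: -9801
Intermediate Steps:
U = 9801 (U = (-9 - 30*3)² = (-9 - 90)² = (-99)² = 9801)
-U = -1*9801 = -9801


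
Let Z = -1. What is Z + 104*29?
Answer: 3015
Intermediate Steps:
Z + 104*29 = -1 + 104*29 = -1 + 3016 = 3015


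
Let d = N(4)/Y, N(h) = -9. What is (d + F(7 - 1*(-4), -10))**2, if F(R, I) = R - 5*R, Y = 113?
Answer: 24810361/12769 ≈ 1943.0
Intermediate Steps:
F(R, I) = -4*R
d = -9/113 ≈ -0.079646
(d + F(7 - 1*(-4), -10))**2 = (-9/113 - 4*(7 - 1*(-4)))**2 = (-9/113 - 4*(7 + 4))**2 = (-9/113 - 4*11)**2 = (-9/113 - 44)**2 = (-4981/113)**2 = 24810361/12769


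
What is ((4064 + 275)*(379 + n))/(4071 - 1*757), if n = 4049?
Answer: 9606546/1657 ≈ 5797.6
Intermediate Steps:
((4064 + 275)*(379 + n))/(4071 - 1*757) = ((4064 + 275)*(379 + 4049))/(4071 - 1*757) = (4339*4428)/(4071 - 757) = 19213092/3314 = 19213092*(1/3314) = 9606546/1657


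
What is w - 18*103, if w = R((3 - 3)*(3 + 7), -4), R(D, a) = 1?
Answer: -1853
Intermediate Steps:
w = 1
w - 18*103 = 1 - 18*103 = 1 - 1854 = -1853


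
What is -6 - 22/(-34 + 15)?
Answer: -92/19 ≈ -4.8421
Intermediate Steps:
-6 - 22/(-34 + 15) = -6 - 22/(-19) = -6 - 22*(-1/19) = -6 + 22/19 = -92/19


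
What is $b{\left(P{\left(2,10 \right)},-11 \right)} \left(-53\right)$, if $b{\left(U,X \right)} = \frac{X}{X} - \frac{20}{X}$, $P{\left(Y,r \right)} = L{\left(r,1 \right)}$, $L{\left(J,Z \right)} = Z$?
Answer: $- \frac{1643}{11} \approx -149.36$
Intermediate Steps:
$P{\left(Y,r \right)} = 1$
$b{\left(U,X \right)} = 1 - \frac{20}{X}$
$b{\left(P{\left(2,10 \right)},-11 \right)} \left(-53\right) = \frac{-20 - 11}{-11} \left(-53\right) = \left(- \frac{1}{11}\right) \left(-31\right) \left(-53\right) = \frac{31}{11} \left(-53\right) = - \frac{1643}{11}$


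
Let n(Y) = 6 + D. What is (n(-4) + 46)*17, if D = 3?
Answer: 935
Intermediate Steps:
n(Y) = 9 (n(Y) = 6 + 3 = 9)
(n(-4) + 46)*17 = (9 + 46)*17 = 55*17 = 935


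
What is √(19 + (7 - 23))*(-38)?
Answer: -38*√3 ≈ -65.818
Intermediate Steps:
√(19 + (7 - 23))*(-38) = √(19 - 16)*(-38) = √3*(-38) = -38*√3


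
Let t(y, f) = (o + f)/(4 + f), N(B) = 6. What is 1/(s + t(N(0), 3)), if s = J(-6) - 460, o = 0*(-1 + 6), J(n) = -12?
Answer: -7/3301 ≈ -0.0021206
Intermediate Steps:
o = 0 (o = 0*5 = 0)
t(y, f) = f/(4 + f) (t(y, f) = (0 + f)/(4 + f) = f/(4 + f))
s = -472 (s = -12 - 460 = -472)
1/(s + t(N(0), 3)) = 1/(-472 + 3/(4 + 3)) = 1/(-472 + 3/7) = 1/(-3301/7) = -7/3301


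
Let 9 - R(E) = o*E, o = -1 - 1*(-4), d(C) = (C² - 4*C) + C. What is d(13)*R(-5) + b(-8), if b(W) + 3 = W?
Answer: 3109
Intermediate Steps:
d(C) = C² - 3*C
o = 3 (o = -1 + 4 = 3)
b(W) = -3 + W
R(E) = 9 - 3*E
d(13)*R(-5) + b(-8) = (13*(-3 + 13))*(9 - 3*(-5)) + (-3 - 8) = (13*10)*(9 + 15) - 11 = 130*24 - 11 = 3120 - 11 = 3109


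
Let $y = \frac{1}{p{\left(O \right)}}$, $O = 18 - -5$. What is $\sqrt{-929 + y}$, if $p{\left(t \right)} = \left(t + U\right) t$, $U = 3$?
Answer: $\frac{i \sqrt{332213518}}{598} \approx 30.479 i$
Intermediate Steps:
$O = 23$ ($O = 18 + 5 = 23$)
$p{\left(t \right)} = t \left(3 + t\right)$ ($p{\left(t \right)} = \left(t + 3\right) t = \left(3 + t\right) t = t \left(3 + t\right)$)
$y = \frac{1}{598}$ ($y = \frac{1}{23 \left(3 + 23\right)} = \frac{1}{23 \cdot 26} = \frac{1}{598} \approx 0.0016722$)
$\sqrt{-929 + y} = \sqrt{-929 + \frac{1}{598}} = \sqrt{- \frac{555541}{598}} = \frac{i \sqrt{332213518}}{598}$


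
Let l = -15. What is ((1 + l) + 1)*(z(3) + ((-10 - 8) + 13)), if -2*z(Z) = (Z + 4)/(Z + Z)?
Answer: 871/12 ≈ 72.583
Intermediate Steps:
z(Z) = -(4 + Z)/(4*Z) (z(Z) = -(Z + 4)/(2*(Z + Z)) = -(4 + Z)/(2*(2*Z)) = -(4 + Z)*1/(2*Z)/2 = -(4 + Z)/(4*Z))
((1 + l) + 1)*(z(3) + ((-10 - 8) + 13)) = ((1 - 15) + 1)*((1/4)*(-4 - 1*3)/3 + ((-10 - 8) + 13)) = (-14 + 1)*((1/4)*(1/3)*(-4 - 3) + (-18 + 13)) = -13*((1/4)*(1/3)*(-7) - 5) = -13*(-7/12 - 5) = -13*(-67/12) = 871/12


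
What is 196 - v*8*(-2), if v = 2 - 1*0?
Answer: 228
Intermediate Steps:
v = 2 (v = 2 + 0 = 2)
196 - v*8*(-2) = 196 - 2*8*(-2) = 196 - 16*(-2) = 196 - 1*(-32) = 196 + 32 = 228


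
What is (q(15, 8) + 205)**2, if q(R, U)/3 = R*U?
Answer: 319225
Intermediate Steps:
q(R, U) = 3*R*U (q(R, U) = 3*(R*U) = 3*R*U)
(q(15, 8) + 205)**2 = (3*15*8 + 205)**2 = (360 + 205)**2 = 565**2 = 319225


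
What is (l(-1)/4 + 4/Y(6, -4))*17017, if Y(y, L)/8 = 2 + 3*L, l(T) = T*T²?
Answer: -51051/10 ≈ -5105.1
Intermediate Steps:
l(T) = T³
Y(y, L) = 16 + 24*L (Y(y, L) = 8*(2 + 3*L) = 16 + 24*L)
(l(-1)/4 + 4/Y(6, -4))*17017 = ((-1)³/4 + 4/(16 + 24*(-4)))*17017 = (-1*¼ + 4/(16 - 96))*17017 = (-¼ + 4/(-80))*17017 = (-¼ + 4*(-1/80))*17017 = (-¼ - 1/20)*17017 = -3/10*17017 = -51051/10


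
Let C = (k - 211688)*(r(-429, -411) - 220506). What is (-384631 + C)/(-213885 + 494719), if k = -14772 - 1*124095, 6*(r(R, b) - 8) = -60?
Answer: 77299797309/280834 ≈ 2.7525e+5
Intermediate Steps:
r(R, b) = -2 (r(R, b) = 8 + (1/6)*(-60) = 8 - 10 = -2)
k = -138867 (k = -14772 - 124095 = -138867)
C = 77300181940 (C = (-138867 - 211688)*(-2 - 220506) = -350555*(-220508) = 77300181940)
(-384631 + C)/(-213885 + 494719) = (-384631 + 77300181940)/(-213885 + 494719) = 77299797309/280834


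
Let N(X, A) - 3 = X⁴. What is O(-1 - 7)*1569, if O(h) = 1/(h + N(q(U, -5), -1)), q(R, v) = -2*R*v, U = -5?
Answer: 1569/6249995 ≈ 0.00025104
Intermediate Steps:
q(R, v) = -2*R*v
N(X, A) = 3 + X⁴
O(h) = 1/(6250003 + h) (O(h) = 1/(h + (3 + (-2*(-5)*(-5))⁴)) = 1/(h + (3 + (-50)⁴)) = 1/(h + (3 + 6250000)) = 1/(h + 6250003) = 1/(6250003 + h))
O(-1 - 7)*1569 = 1569/(6250003 + (-1 - 7)) = 1569/(6250003 - 8) = 1569/6249995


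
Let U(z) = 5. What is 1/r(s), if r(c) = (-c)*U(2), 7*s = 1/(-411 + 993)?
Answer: -4074/5 ≈ -814.80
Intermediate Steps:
s = 1/4074 (s = 1/(7*(-411 + 993)) = (1/7)/582 = (1/7)*(1/582) = 1/4074 ≈ 0.00024546)
r(c) = -5*c (r(c) = -c*5 = -5*c)
1/r(s) = 1/(-5*1/4074) = 1/(-5/4074) = -4074/5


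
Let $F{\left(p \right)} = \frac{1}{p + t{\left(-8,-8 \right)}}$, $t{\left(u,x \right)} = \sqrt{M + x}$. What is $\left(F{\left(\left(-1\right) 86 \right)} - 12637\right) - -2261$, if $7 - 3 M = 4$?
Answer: $- \frac{76813614}{7403} - \frac{i \sqrt{7}}{7403} \approx -10376.0 - 0.00035739 i$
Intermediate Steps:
$M = 1$ ($M = \frac{7}{3} - \frac{4}{3} = 1$)
$t{\left(u,x \right)} = \sqrt{1 + x}$
$F{\left(p \right)} = \frac{1}{p + i \sqrt{7}}$ ($F{\left(p \right)} = \frac{1}{p + \sqrt{1 - 8}} = \frac{1}{p + \sqrt{-7}} = \frac{1}{p + i \sqrt{7}}$)
$\left(F{\left(\left(-1\right) 86 \right)} - 12637\right) - -2261 = \left(\frac{1}{\left(-1\right) 86 + i \sqrt{7}} - 12637\right) - -2261 = \left(\frac{1}{-86 + i \sqrt{7}} - 12637\right) + 2261 = \left(-12637 + \frac{1}{-86 + i \sqrt{7}}\right) + 2261 = -10376 + \frac{1}{-86 + i \sqrt{7}}$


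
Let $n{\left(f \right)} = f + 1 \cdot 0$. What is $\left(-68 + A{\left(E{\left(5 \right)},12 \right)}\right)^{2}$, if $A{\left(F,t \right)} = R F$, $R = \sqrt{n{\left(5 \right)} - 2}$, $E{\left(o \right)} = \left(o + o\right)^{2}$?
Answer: $34624 - 13600 \sqrt{3} \approx 11068.0$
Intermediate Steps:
$n{\left(f \right)} = f$ ($n{\left(f \right)} = f + 0 = f$)
$E{\left(o \right)} = 4 o^{2}$ ($E{\left(o \right)} = \left(2 o\right)^{2} = 4 o^{2}$)
$R = \sqrt{3}$ ($R = \sqrt{5 - 2} = \sqrt{3} \approx 1.732$)
$A{\left(F,t \right)} = F \sqrt{3}$ ($A{\left(F,t \right)} = \sqrt{3} F = F \sqrt{3}$)
$\left(-68 + A{\left(E{\left(5 \right)},12 \right)}\right)^{2} = \left(-68 + 4 \cdot 5^{2} \sqrt{3}\right)^{2} = \left(-68 + 4 \cdot 25 \sqrt{3}\right)^{2} = \left(-68 + 100 \sqrt{3}\right)^{2}$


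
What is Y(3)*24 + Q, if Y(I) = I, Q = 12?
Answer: 84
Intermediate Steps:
Y(3)*24 + Q = 3*24 + 12 = 72 + 12 = 84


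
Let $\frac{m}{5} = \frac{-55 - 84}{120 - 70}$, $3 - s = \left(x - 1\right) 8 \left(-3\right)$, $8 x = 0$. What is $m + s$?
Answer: $- \frac{349}{10} \approx -34.9$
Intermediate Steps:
$x = 0$ ($x = \frac{1}{8} \cdot 0 = 0$)
$s = -21$ ($s = 3 - \left(0 - 1\right) 8 \left(-3\right) = 3 - \left(-1\right) 8 \left(-3\right) = 3 - \left(-8\right) \left(-3\right) = 3 - 24 = -21$)
$m = - \frac{139}{10}$ ($m = 5 \frac{-55 - 84}{120 - 70} = 5 \left(- \frac{139}{50}\right) = - \frac{139}{10} \approx -13.9$)
$m + s = - \frac{139}{10} - 21 = - \frac{349}{10}$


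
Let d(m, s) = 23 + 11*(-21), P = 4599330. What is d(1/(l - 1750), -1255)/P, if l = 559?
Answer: -104/2299665 ≈ -4.5224e-5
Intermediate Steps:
d(m, s) = -208 (d(m, s) = 23 - 231 = -208)
d(1/(l - 1750), -1255)/P = -208/4599330 = -208*1/4599330 = -104/2299665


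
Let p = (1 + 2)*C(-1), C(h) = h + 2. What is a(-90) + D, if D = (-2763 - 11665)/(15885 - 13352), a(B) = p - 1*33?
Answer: -90418/2533 ≈ -35.696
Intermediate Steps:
C(h) = 2 + h
p = 3 (p = (1 + 2)*(2 - 1) = 3*1 = 3)
a(B) = -30 (a(B) = 3 - 1*33 = 3 - 33 = -30)
D = -14428/2533 ≈ -5.6960
a(-90) + D = -30 - 14428/2533 = -90418/2533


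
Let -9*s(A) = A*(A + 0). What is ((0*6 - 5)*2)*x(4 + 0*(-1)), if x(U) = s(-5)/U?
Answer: 125/18 ≈ 6.9444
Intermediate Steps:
s(A) = -A²/9 (s(A) = -A*(A + 0)/9 = -A*A/9 = -A²/9)
x(U) = -25/(9*U) (x(U) = (-⅑*(-5)²)/U = (-⅑*25)/U = -25/(9*U))
((0*6 - 5)*2)*x(4 + 0*(-1)) = ((0*6 - 5)*2)*(-25/(9*(4 + 0*(-1)))) = ((0 - 5)*2)*(-25/(9*(4 + 0))) = (-5*2)*(-25/9/4) = -(-250)/(9*4) = -10*(-25/36) = 125/18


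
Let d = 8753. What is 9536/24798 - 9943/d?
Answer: -81548953/108528447 ≈ -0.75141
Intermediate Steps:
9536/24798 - 9943/d = 9536/24798 - 9943/8753 = 9536*(1/24798) - 9943*1/8753 = 4768/12399 - 9943/8753 = -81548953/108528447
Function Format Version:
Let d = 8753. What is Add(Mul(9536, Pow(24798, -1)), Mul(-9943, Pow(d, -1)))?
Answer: Rational(-81548953, 108528447) ≈ -0.75141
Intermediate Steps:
Add(Mul(9536, Pow(24798, -1)), Mul(-9943, Pow(d, -1))) = Add(Mul(9536, Pow(24798, -1)), Mul(-9943, Pow(8753, -1))) = Add(Mul(9536, Rational(1, 24798)), Mul(-9943, Rational(1, 8753))) = Add(Rational(4768, 12399), Rational(-9943, 8753)) = Rational(-81548953, 108528447)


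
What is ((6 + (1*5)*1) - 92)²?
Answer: 6561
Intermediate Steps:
((6 + (1*5)*1) - 92)² = ((6 + 5*1) - 92)² = ((6 + 5) - 92)² = (11 - 92)² = (-81)² = 6561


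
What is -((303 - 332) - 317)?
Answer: 346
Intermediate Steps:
-((303 - 332) - 317) = -(-29 - 317) = -1*(-346) = 346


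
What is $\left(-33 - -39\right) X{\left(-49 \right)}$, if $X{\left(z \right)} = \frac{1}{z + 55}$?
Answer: $1$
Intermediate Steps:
$X{\left(z \right)} = \frac{1}{55 + z}$
$\left(-33 - -39\right) X{\left(-49 \right)} = \frac{-33 - -39}{55 - 49} = \frac{-33 + 39}{6} = 6 \cdot \frac{1}{6} = 1$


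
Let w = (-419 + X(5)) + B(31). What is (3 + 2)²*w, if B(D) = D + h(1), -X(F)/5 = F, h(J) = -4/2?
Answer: -10375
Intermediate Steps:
h(J) = -2 (h(J) = -4*½ = -2)
X(F) = -5*F
B(D) = -2 + D (B(D) = D - 2 = -2 + D)
w = -415 (w = (-419 - 5*5) + (-2 + 31) = (-419 - 25) + 29 = -444 + 29 = -415)
(3 + 2)²*w = (3 + 2)²*(-415) = 5²*(-415) = 25*(-415) = -10375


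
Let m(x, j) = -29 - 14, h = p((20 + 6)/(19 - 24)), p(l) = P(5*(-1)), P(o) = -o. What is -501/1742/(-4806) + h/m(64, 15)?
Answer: -13946239/119999412 ≈ -0.11622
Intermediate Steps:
p(l) = 5 (p(l) = -5*(-1) = -1*(-5) = 5)
h = 5
m(x, j) = -43
-501/1742/(-4806) + h/m(64, 15) = -501/1742/(-4806) + 5/(-43) = -501*1/1742*(-1/4806) + 5*(-1/43) = -501/1742*(-1/4806) - 5/43 = 167/2790684 - 5/43 = -13946239/119999412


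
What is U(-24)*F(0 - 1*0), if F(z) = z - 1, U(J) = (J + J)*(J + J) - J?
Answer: -2328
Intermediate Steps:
U(J) = -J + 4*J² (U(J) = (2*J)*(2*J) - J = 4*J² - J = -J + 4*J²)
F(z) = -1 + z
U(-24)*F(0 - 1*0) = (-24*(-1 + 4*(-24)))*(-1 + (0 - 1*0)) = (-24*(-1 - 96))*(-1 + (0 + 0)) = (-24*(-97))*(-1 + 0) = 2328*(-1) = -2328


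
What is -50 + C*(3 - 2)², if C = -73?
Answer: -123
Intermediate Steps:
-50 + C*(3 - 2)² = -50 - 73*(3 - 2)² = -50 - 73*1² = -50 - 73*1 = -50 - 73 = -123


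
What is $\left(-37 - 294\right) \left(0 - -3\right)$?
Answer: $-993$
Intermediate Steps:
$\left(-37 - 294\right) \left(0 - -3\right) = \left(-37 - 294\right) \left(0 + 3\right) = \left(-331\right) 3 = -993$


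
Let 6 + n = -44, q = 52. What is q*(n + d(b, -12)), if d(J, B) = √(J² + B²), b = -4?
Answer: -2600 + 208*√10 ≈ -1942.2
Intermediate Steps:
n = -50 (n = -6 - 44 = -50)
d(J, B) = √(B² + J²)
q*(n + d(b, -12)) = 52*(-50 + √((-12)² + (-4)²)) = 52*(-50 + √(144 + 16)) = 52*(-50 + √160) = 52*(-50 + 4*√10) = -2600 + 208*√10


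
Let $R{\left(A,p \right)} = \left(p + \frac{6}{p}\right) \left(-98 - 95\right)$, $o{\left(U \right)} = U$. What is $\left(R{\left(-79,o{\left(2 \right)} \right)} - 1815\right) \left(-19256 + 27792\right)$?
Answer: $-23730080$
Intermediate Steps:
$R{\left(A,p \right)} = - \frac{1158}{p} - 193 p$ ($R{\left(A,p \right)} = \left(p + \frac{6}{p}\right) \left(-193\right) = - \frac{1158}{p} - 193 p$)
$\left(R{\left(-79,o{\left(2 \right)} \right)} - 1815\right) \left(-19256 + 27792\right) = \left(\left(- \frac{1158}{2} - 386\right) - 1815\right) \left(-19256 + 27792\right) = \left(\left(\left(-1158\right) \frac{1}{2} - 386\right) - 1815\right) 8536 = \left(\left(-579 - 386\right) - 1815\right) 8536 = \left(-965 - 1815\right) 8536 = \left(-2780\right) 8536 = -23730080$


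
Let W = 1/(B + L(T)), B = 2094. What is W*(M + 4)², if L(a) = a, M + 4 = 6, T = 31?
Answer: 36/2125 ≈ 0.016941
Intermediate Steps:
M = 2 (M = -4 + 6 = 2)
W = 1/2125 (W = 1/(2094 + 31) = 1/2125 ≈ 0.00047059)
W*(M + 4)² = (2 + 4)²/2125 = (1/2125)*6² = (1/2125)*36 = 36/2125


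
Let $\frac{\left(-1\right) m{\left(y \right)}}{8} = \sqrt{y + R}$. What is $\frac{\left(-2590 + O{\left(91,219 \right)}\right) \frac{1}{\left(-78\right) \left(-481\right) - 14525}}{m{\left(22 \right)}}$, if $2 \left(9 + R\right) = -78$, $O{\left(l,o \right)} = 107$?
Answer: $- \frac{191 i \sqrt{26}}{367888} \approx - 0.0026473 i$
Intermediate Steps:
$R = -48$ ($R = -9 + \frac{1}{2} \left(-78\right) = -9 - 39 = -48$)
$m{\left(y \right)} = - 8 \sqrt{-48 + y}$ ($m{\left(y \right)} = - 8 \sqrt{y - 48} = - 8 \sqrt{-48 + y}$)
$\frac{\left(-2590 + O{\left(91,219 \right)}\right) \frac{1}{\left(-78\right) \left(-481\right) - 14525}}{m{\left(22 \right)}} = \frac{\left(-2590 + 107\right) \frac{1}{\left(-78\right) \left(-481\right) - 14525}}{\left(-8\right) \sqrt{-48 + 22}} = \frac{\left(-2483\right) \frac{1}{37518 - 14525}}{\left(-8\right) \sqrt{-26}} = \frac{\left(-2483\right) \frac{1}{22993}}{\left(-8\right) i \sqrt{26}} = - \frac{2483 \frac{i \sqrt{26}}{208}}{22993} = - \frac{191 i \sqrt{26}}{367888}$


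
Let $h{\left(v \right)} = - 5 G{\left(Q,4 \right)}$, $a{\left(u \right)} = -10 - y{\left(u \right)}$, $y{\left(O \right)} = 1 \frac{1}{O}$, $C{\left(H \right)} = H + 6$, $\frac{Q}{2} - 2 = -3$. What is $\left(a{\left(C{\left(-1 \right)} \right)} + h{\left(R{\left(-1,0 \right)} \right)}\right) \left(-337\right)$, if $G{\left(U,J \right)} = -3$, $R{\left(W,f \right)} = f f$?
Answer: $- \frac{8088}{5} \approx -1617.6$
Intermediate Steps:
$R{\left(W,f \right)} = f^{2}$
$Q = -2$ ($Q = 4 + 2 \left(-3\right) = 4 - 6 = -2$)
$C{\left(H \right)} = 6 + H$
$y{\left(O \right)} = \frac{1}{O}$
$a{\left(u \right)} = -10 - \frac{1}{u}$
$h{\left(v \right)} = 15$ ($h{\left(v \right)} = \left(-5\right) \left(-3\right) = 15$)
$\left(a{\left(C{\left(-1 \right)} \right)} + h{\left(R{\left(-1,0 \right)} \right)}\right) \left(-337\right) = \left(\left(-10 - \frac{1}{6 - 1}\right) + 15\right) \left(-337\right) = \left(\left(-10 - \frac{1}{5}\right) + 15\right) \left(-337\right) = \left(- \frac{51}{5} + 15\right) \left(-337\right) = \frac{24}{5} \left(-337\right) = - \frac{8088}{5}$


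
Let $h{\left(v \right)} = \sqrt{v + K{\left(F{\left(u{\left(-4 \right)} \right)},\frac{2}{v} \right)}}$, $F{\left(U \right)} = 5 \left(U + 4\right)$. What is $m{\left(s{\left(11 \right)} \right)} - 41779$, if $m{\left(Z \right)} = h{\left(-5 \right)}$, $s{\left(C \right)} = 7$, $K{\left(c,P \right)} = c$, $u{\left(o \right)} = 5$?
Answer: $-41779 + 2 \sqrt{10} \approx -41773.0$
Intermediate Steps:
$F{\left(U \right)} = 20 + 5 U$ ($F{\left(U \right)} = 5 \left(4 + U\right) = 20 + 5 U$)
$h{\left(v \right)} = \sqrt{45 + v}$ ($h{\left(v \right)} = \sqrt{v + \left(20 + 5 \cdot 5\right)} = \sqrt{v + \left(20 + 25\right)} = \sqrt{v + 45} = \sqrt{45 + v}$)
$m{\left(Z \right)} = 2 \sqrt{10}$ ($m{\left(Z \right)} = \sqrt{45 - 5} = \sqrt{40} = 2 \sqrt{10}$)
$m{\left(s{\left(11 \right)} \right)} - 41779 = 2 \sqrt{10} - 41779 = -41779 + 2 \sqrt{10}$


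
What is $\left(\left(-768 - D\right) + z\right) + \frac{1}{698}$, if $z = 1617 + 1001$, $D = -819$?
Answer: $\frac{1862963}{698} \approx 2669.0$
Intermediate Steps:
$z = 2618$
$\left(\left(-768 - D\right) + z\right) + \frac{1}{698} = \left(\left(-768 - -819\right) + 2618\right) + \frac{1}{698} = \left(\left(-768 + 819\right) + 2618\right) + \frac{1}{698} = \left(51 + 2618\right) + \frac{1}{698} = 2669 + \frac{1}{698} = \frac{1862963}{698}$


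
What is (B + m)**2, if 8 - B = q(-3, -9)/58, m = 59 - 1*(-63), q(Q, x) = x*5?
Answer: 57532225/3364 ≈ 17102.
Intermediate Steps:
q(Q, x) = 5*x
m = 122 (m = 59 + 63 = 122)
B = 509/58 (B = 8 - 5*(-9)/58 = 8 - (-45)/58 = 8 - 1*(-45/58) = 8 + 45/58 = 509/58 ≈ 8.7759)
(B + m)**2 = (509/58 + 122)**2 = (7585/58)**2 = 57532225/3364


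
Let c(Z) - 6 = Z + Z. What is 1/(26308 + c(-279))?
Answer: 1/25756 ≈ 3.8826e-5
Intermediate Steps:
c(Z) = 6 + 2*Z (c(Z) = 6 + (Z + Z) = 6 + 2*Z)
1/(26308 + c(-279)) = 1/(26308 + (6 + 2*(-279))) = 1/(26308 + (6 - 558)) = 1/(26308 - 552) = 1/25756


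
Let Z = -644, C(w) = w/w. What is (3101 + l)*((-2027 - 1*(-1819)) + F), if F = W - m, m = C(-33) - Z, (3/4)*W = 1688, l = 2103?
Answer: 21820372/3 ≈ 7.2735e+6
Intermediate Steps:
W = 6752/3 (W = (4/3)*1688 = 6752/3 ≈ 2250.7)
C(w) = 1
m = 645 (m = 1 - 1*(-644) = 1 + 644 = 645)
F = 4817/3 (F = 6752/3 - 1*645 = 6752/3 - 645 = 4817/3 ≈ 1605.7)
(3101 + l)*((-2027 - 1*(-1819)) + F) = (3101 + 2103)*((-2027 - 1*(-1819)) + 4817/3) = 5204*((-2027 + 1819) + 4817/3) = 5204*(-208 + 4817/3) = 5204*(4193/3) = 21820372/3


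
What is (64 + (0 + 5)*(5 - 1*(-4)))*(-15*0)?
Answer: 0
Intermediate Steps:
(64 + (0 + 5)*(5 - 1*(-4)))*(-15*0) = (64 + 5*(5 + 4))*0 = (64 + 5*9)*0 = (64 + 45)*0 = 109*0 = 0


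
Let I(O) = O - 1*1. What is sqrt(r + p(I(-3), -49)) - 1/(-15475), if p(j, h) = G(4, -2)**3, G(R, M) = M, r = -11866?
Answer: 1/15475 + I*sqrt(11874) ≈ 6.462e-5 + 108.97*I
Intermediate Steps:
I(O) = -1 + O (I(O) = O - 1 = -1 + O)
p(j, h) = -8 (p(j, h) = (-2)**3 = -8)
sqrt(r + p(I(-3), -49)) - 1/(-15475) = sqrt(-11866 - 8) - 1/(-15475) = sqrt(-11874) - 1*(-1/15475) = I*sqrt(11874) + 1/15475 = 1/15475 + I*sqrt(11874)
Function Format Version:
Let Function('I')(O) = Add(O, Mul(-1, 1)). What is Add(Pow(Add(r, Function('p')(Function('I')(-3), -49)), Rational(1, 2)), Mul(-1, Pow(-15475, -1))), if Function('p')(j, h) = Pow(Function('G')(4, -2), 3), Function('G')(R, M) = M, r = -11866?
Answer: Add(Rational(1, 15475), Mul(I, Pow(11874, Rational(1, 2)))) ≈ Add(6.4620e-5, Mul(108.97, I))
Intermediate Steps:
Function('I')(O) = Add(-1, O) (Function('I')(O) = Add(O, -1) = Add(-1, O))
Function('p')(j, h) = -8 (Function('p')(j, h) = Pow(-2, 3) = -8)
Add(Pow(Add(r, Function('p')(Function('I')(-3), -49)), Rational(1, 2)), Mul(-1, Pow(-15475, -1))) = Add(Pow(Add(-11866, -8), Rational(1, 2)), Mul(-1, Pow(-15475, -1))) = Add(Pow(-11874, Rational(1, 2)), Mul(-1, Rational(-1, 15475))) = Add(Mul(I, Pow(11874, Rational(1, 2))), Rational(1, 15475)) = Add(Rational(1, 15475), Mul(I, Pow(11874, Rational(1, 2))))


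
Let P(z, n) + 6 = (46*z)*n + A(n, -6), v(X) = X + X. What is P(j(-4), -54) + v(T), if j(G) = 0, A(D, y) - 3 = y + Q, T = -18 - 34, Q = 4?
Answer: -109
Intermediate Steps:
T = -52
A(D, y) = 7 + y (A(D, y) = 3 + (y + 4) = 3 + (4 + y) = 7 + y)
v(X) = 2*X
P(z, n) = -5 + 46*n*z (P(z, n) = -6 + ((46*z)*n + (7 - 6)) = -6 + (46*n*z + 1) = -6 + (1 + 46*n*z) = -5 + 46*n*z)
P(j(-4), -54) + v(T) = (-5 + 46*(-54)*0) + 2*(-52) = (-5 + 0) - 104 = -5 - 104 = -109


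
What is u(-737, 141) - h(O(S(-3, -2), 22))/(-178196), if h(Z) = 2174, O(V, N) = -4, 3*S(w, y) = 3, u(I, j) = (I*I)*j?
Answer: 6823733291329/89098 ≈ 7.6587e+7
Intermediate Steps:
u(I, j) = j*I² (u(I, j) = I²*j = j*I²)
S(w, y) = 1 (S(w, y) = (⅓)*3 = 1)
u(-737, 141) - h(O(S(-3, -2), 22))/(-178196) = 141*(-737)² - 2174/(-178196) = 141*543169 - 2174*(-1)/178196 = 76586829 - 1*(-1087/89098) = 76586829 + 1087/89098 = 6823733291329/89098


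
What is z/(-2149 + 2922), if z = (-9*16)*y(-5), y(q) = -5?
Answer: 720/773 ≈ 0.93144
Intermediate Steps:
z = 720 (z = -9*16*(-5) = -144*(-5) = 720)
z/(-2149 + 2922) = 720/(-2149 + 2922) = 720/773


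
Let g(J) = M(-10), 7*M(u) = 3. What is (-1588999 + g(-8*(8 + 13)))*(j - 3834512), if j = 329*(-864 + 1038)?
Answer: 42014491945340/7 ≈ 6.0021e+12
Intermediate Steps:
M(u) = 3/7 (M(u) = (⅐)*3 = 3/7)
g(J) = 3/7
j = 57246 (j = 329*174 = 57246)
(-1588999 + g(-8*(8 + 13)))*(j - 3834512) = (-1588999 + 3/7)*(57246 - 3834512) = -11122990/7*(-3777266) = 42014491945340/7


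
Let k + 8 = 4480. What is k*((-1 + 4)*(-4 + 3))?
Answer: -13416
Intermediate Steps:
k = 4472 (k = -8 + 4480 = 4472)
k*((-1 + 4)*(-4 + 3)) = 4472*((-1 + 4)*(-4 + 3)) = 4472*(3*(-1)) = 4472*(-3) = -13416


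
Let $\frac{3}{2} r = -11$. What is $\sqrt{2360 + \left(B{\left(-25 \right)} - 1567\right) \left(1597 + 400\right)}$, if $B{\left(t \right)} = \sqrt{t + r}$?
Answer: $\frac{\sqrt{-28142451 + 5991 i \sqrt{291}}}{3} \approx 3.2108 + 1768.3 i$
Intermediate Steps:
$r = - \frac{22}{3}$ ($r = \frac{2}{3} \left(-11\right) = - \frac{22}{3} \approx -7.3333$)
$B{\left(t \right)} = \sqrt{- \frac{22}{3} + t}$ ($B{\left(t \right)} = \sqrt{t - \frac{22}{3}} = \sqrt{- \frac{22}{3} + t}$)
$\sqrt{2360 + \left(B{\left(-25 \right)} - 1567\right) \left(1597 + 400\right)} = \sqrt{2360 + \left(\frac{\sqrt{-66 + 9 \left(-25\right)}}{3} - 1567\right) \left(1597 + 400\right)} = \sqrt{2360 + \left(\frac{\sqrt{-66 - 225}}{3} - 1567\right) 1997} = \sqrt{2360 + \left(\frac{\sqrt{-291}}{3} - 1567\right) 1997} = \sqrt{2360 + \left(\frac{i \sqrt{291}}{3} - 1567\right) 1997} = \sqrt{2360 + \left(-1567 + \frac{i \sqrt{291}}{3}\right) 1997} = \sqrt{2360 - \left(3129299 - \frac{1997 i \sqrt{291}}{3}\right)} = \sqrt{-3126939 + \frac{1997 i \sqrt{291}}{3}}$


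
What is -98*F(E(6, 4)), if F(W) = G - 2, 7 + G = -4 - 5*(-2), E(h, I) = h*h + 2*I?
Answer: 294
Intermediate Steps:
E(h, I) = h**2 + 2*I
G = -1 (G = -7 + (-4 - 5*(-2)) = -7 + (-4 + 10) = -7 + 6 = -1)
F(W) = -3 (F(W) = -1 - 2 = -3)
-98*F(E(6, 4)) = -98*(-3) = 294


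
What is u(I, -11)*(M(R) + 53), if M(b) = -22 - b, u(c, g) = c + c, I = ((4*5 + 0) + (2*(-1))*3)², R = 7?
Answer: 9408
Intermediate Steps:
I = 196 (I = ((20 + 0) - 2*3)² = (20 - 6)² = 14² = 196)
u(c, g) = 2*c
u(I, -11)*(M(R) + 53) = (2*196)*((-22 - 1*7) + 53) = 392*((-22 - 7) + 53) = 392*(-29 + 53) = 392*24 = 9408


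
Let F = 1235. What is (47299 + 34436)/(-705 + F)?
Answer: 16347/106 ≈ 154.22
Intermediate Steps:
(47299 + 34436)/(-705 + F) = (47299 + 34436)/(-705 + 1235) = 81735/530 = 81735*(1/530) = 16347/106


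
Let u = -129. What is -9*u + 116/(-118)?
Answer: 68441/59 ≈ 1160.0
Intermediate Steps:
-9*u + 116/(-118) = -9*(-129) + 116/(-118) = 1161 + 116*(-1/118) = 1161 - 58/59 = 68441/59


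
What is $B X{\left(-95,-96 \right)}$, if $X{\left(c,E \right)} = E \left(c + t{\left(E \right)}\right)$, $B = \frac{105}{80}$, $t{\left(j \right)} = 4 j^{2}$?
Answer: $-4632894$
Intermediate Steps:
$B = \frac{21}{16}$ ($B = 105 \cdot \frac{1}{80} = \frac{21}{16} \approx 1.3125$)
$X{\left(c,E \right)} = E \left(c + 4 E^{2}\right)$
$B X{\left(-95,-96 \right)} = \frac{21 \left(- 96 \left(-95 + 4 \left(-96\right)^{2}\right)\right)}{16} = \frac{21 \left(- 96 \left(-95 + 4 \cdot 9216\right)\right)}{16} = \frac{21 \left(- 96 \left(-95 + 36864\right)\right)}{16} = \frac{21 \left(\left(-96\right) 36769\right)}{16} = \frac{21}{16} \left(-3529824\right) = -4632894$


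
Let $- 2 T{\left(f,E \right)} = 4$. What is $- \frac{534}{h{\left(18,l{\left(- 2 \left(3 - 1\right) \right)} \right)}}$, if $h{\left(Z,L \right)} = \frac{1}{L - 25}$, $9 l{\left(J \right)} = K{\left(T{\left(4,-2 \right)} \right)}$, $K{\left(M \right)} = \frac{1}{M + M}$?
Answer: $\frac{80189}{6} \approx 13365.0$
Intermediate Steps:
$T{\left(f,E \right)} = -2$ ($T{\left(f,E \right)} = \left(- \frac{1}{2}\right) 4 = -2$)
$K{\left(M \right)} = \frac{1}{2 M}$
$l{\left(J \right)} = - \frac{1}{36}$ ($l{\left(J \right)} = \frac{\frac{1}{2} \frac{1}{-2}}{9} = \frac{\frac{1}{2} \left(- \frac{1}{2}\right)}{9} = \frac{1}{9} \left(- \frac{1}{4}\right) = - \frac{1}{36}$)
$h{\left(Z,L \right)} = \frac{1}{-25 + L}$
$- \frac{534}{h{\left(18,l{\left(- 2 \left(3 - 1\right) \right)} \right)}} = - \frac{534}{\frac{1}{-25 - \frac{1}{36}}} = - \frac{534}{\frac{1}{- \frac{901}{36}}} = - \frac{534}{- \frac{36}{901}} = \left(-534\right) \left(- \frac{901}{36}\right) = \frac{80189}{6}$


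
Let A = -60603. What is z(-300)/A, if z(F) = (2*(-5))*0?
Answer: 0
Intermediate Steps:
z(F) = 0 (z(F) = -10*0 = 0)
z(-300)/A = 0/(-60603) = 0*(-1/60603) = 0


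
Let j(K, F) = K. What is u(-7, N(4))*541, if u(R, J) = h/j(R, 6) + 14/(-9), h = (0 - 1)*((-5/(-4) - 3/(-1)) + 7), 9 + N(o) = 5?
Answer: 7033/252 ≈ 27.909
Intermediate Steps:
N(o) = -4 (N(o) = -9 + 5 = -4)
h = -45/4 (h = -((-5*(-¼) - 3*(-1)) + 7) = -((5/4 + 3) + 7) = -(17/4 + 7) = -1*45/4 = -45/4 ≈ -11.250)
u(R, J) = -14/9 - 45/(4*R) (u(R, J) = -45/(4*R) + 14/(-9) = -45/(4*R) + 14*(-⅑) = -45/(4*R) - 14/9 = -14/9 - 45/(4*R))
u(-7, N(4))*541 = ((1/36)*(-405 - 56*(-7))/(-7))*541 = ((1/36)*(-⅐)*(-405 + 392))*541 = ((1/36)*(-⅐)*(-13))*541 = (13/252)*541 = 7033/252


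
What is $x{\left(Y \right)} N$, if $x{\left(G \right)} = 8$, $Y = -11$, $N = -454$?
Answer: $-3632$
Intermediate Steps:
$x{\left(Y \right)} N = 8 \left(-454\right) = -3632$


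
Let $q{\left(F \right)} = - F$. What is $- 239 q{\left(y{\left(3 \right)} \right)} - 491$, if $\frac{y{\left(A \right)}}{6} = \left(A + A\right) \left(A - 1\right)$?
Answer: $16717$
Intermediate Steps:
$y{\left(A \right)} = 12 A \left(-1 + A\right)$ ($y{\left(A \right)} = 6 \left(A + A\right) \left(A - 1\right) = 6 \cdot 2 A \left(-1 + A\right) = 12 A \left(-1 + A\right)$)
$- 239 q{\left(y{\left(3 \right)} \right)} - 491 = - 239 \left(- 12 \cdot 3 \left(-1 + 3\right)\right) - 491 = - 239 \left(- 12 \cdot 3 \cdot 2\right) - 491 = - 239 \left(\left(-1\right) 72\right) - 491 = \left(-239\right) \left(-72\right) - 491 = 17208 - 491 = 16717$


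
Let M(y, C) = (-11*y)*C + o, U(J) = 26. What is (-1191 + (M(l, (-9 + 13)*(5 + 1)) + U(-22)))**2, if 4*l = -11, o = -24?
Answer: 214369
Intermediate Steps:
l = -11/4 (l = (1/4)*(-11) = -11/4 ≈ -2.7500)
M(y, C) = -24 - 11*C*y (M(y, C) = (-11*y)*C - 24 = -11*C*y - 24 = -24 - 11*C*y)
(-1191 + (M(l, (-9 + 13)*(5 + 1)) + U(-22)))**2 = (-1191 + ((-24 - 11*(-9 + 13)*(5 + 1)*(-11/4)) + 26))**2 = (-1191 + ((-24 - 11*4*6*(-11/4)) + 26))**2 = (-1191 + ((-24 - 11*24*(-11/4)) + 26))**2 = (-1191 + ((-24 + 726) + 26))**2 = (-1191 + (702 + 26))**2 = (-1191 + 728)**2 = (-463)**2 = 214369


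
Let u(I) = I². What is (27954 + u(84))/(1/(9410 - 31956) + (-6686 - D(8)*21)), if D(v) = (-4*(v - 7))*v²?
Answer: -263111820/9845087 ≈ -26.725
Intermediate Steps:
D(v) = v²*(28 - 4*v) (D(v) = (-4*(-7 + v))*v² = (28 - 4*v)*v² = v²*(28 - 4*v))
(27954 + u(84))/(1/(9410 - 31956) + (-6686 - D(8)*21)) = (27954 + 84²)/(1/(9410 - 31956) + (-6686 - 4*8²*(7 - 1*8)*21)) = (27954 + 7056)/(1/(-22546) + (-6686 - 4*64*(7 - 8)*21)) = 35010/(-1/22546 + (-6686 - 4*64*(-1)*21)) = 35010/(-1/22546 + (-6686 - (-256)*21)) = 35010/(-1/22546 + (-6686 - 1*(-5376))) = 35010/(-1/22546 + (-6686 + 5376)) = 35010/(-1/22546 - 1310) = 35010/(-29535261/22546) = 35010*(-22546/29535261) = -263111820/9845087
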